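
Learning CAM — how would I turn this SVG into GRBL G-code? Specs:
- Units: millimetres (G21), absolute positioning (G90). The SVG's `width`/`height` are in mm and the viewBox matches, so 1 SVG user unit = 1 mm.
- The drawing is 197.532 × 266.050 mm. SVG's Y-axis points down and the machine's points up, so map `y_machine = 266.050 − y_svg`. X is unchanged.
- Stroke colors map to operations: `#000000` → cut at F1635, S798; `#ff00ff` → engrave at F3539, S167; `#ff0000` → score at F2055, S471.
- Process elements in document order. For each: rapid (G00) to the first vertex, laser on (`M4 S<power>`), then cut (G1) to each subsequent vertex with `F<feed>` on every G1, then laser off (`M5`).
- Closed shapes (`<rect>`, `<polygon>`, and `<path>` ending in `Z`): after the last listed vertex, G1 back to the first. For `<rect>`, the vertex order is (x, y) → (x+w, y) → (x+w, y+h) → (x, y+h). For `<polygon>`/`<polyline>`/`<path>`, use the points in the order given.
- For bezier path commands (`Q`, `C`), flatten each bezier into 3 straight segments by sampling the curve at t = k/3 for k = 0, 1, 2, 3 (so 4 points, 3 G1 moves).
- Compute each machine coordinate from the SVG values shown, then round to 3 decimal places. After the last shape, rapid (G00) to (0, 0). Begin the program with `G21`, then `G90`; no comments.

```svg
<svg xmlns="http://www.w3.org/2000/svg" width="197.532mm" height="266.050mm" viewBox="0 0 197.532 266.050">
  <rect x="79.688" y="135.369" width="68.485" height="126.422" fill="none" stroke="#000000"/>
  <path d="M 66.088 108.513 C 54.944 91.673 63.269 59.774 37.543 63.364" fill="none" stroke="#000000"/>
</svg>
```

viewBox `0 0 197.532 266.050` with mm width/height → 1 unit = 1 mm. Flip: y_m = 266.050 − y_svg.

**Shape 1** — `<rect>` rectangle, stroke `#000000` → cut (S798, F1635). Machine vertices: (79.688,130.681) → (148.173,130.681) → (148.173,4.259) → (79.688,4.259) → (79.688,130.681). Closed: final G1 returns to the first vertex.

**Shape 2** — `<path>` cubic bezier, stroke `#000000` → cut (S798, F1635). Control points (SVG): P0=(66.088,108.513), P1=(54.944,91.673), P2=(63.269,59.774), P3=(37.543,63.364); sampled at t=k/3. Machine vertices: (66.088,157.537) → (59.451,177.525) → (53.901,196.318) → (37.543,202.686). Open path.

G21
G90
G00 X79.688 Y130.681
M4 S798
G1 X148.173 Y130.681 F1635
G1 X148.173 Y4.259 F1635
G1 X79.688 Y4.259 F1635
G1 X79.688 Y130.681 F1635
M5
G00 X66.088 Y157.537
M4 S798
G1 X59.451 Y177.525 F1635
G1 X53.901 Y196.318 F1635
G1 X37.543 Y202.686 F1635
M5
G00 X0.000 Y0.000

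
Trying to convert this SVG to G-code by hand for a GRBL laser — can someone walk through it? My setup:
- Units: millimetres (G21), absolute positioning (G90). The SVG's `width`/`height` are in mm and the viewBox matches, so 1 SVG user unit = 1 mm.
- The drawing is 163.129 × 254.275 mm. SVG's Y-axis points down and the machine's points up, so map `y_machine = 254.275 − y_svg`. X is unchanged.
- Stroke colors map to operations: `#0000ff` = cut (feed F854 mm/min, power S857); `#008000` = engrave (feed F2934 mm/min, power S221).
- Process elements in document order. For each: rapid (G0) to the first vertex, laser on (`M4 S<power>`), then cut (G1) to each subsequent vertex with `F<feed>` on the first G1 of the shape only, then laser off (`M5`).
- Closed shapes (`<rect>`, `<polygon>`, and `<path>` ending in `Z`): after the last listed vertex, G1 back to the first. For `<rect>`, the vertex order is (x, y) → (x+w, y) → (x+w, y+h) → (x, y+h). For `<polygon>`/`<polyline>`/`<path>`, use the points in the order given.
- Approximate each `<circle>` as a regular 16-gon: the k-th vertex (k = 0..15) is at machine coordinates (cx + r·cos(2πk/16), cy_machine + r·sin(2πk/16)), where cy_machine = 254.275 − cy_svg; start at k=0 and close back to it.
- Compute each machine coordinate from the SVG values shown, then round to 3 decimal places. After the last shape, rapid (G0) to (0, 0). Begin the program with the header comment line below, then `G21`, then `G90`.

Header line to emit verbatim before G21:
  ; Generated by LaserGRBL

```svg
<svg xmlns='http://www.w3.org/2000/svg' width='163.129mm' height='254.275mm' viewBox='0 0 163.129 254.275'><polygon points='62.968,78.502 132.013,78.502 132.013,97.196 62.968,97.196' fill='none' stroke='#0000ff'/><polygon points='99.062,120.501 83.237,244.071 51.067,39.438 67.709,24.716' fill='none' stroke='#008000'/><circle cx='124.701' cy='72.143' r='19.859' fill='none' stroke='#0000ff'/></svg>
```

; Generated by LaserGRBL
G21
G90
G0 X62.968 Y175.773
M4 S857
G1 X132.013 Y175.773 F854
G1 X132.013 Y157.079
G1 X62.968 Y157.079
G1 X62.968 Y175.773
M5
G0 X99.062 Y133.774
M4 S221
G1 X83.237 Y10.204 F2934
G1 X51.067 Y214.837
G1 X67.709 Y229.559
G1 X99.062 Y133.774
M5
G0 X144.560 Y182.132
M4 S857
G1 X143.048 Y189.732 F854
G1 X138.743 Y196.174
G1 X132.301 Y200.479
G1 X124.701 Y201.991
G1 X117.101 Y200.479
G1 X110.659 Y196.174
G1 X106.354 Y189.732
G1 X104.842 Y182.132
G1 X106.354 Y174.532
G1 X110.659 Y168.090
G1 X117.101 Y163.785
G1 X124.701 Y162.273
G1 X132.301 Y163.785
G1 X138.743 Y168.090
G1 X143.048 Y174.532
G1 X144.560 Y182.132
M5
G0 X0.000 Y0.000

Since the viewBox matches the mm dimensions, user units are millimetres directly. The only transform is the Y-flip y_m = 254.275 − y_svg.

Shape 1 is a rectangle drawn with `<polygon>`. Its stroke #0000ff means cut at S857, F854. After flipping Y the toolpath is (62.968,175.773) → (132.013,175.773) → (132.013,157.079) → (62.968,157.079) → (62.968,175.773), returning to the start.

Shape 2 is a closed polygon drawn with `<polygon>`. Its stroke #008000 means engrave at S221, F2934. After flipping Y the toolpath is (99.062,133.774) → (83.237,10.204) → (51.067,214.837) → (67.709,229.559) → (99.062,133.774), returning to the start.

Shape 3 is a circle drawn with `<circle>`. Its stroke #0000ff means cut at S857, F854. After flipping Y the toolpath is (144.560,182.132) → (143.048,189.732) → (138.743,196.174) → (132.301,200.479) → (124.701,201.991) → (117.101,200.479) → (110.659,196.174) → (106.354,189.732) → (104.842,182.132) → (106.354,174.532) → (110.659,168.090) → (117.101,163.785) → (124.701,162.273) → (132.301,163.785) → (138.743,168.090) → (143.048,174.532) → (144.560,182.132), returning to the start.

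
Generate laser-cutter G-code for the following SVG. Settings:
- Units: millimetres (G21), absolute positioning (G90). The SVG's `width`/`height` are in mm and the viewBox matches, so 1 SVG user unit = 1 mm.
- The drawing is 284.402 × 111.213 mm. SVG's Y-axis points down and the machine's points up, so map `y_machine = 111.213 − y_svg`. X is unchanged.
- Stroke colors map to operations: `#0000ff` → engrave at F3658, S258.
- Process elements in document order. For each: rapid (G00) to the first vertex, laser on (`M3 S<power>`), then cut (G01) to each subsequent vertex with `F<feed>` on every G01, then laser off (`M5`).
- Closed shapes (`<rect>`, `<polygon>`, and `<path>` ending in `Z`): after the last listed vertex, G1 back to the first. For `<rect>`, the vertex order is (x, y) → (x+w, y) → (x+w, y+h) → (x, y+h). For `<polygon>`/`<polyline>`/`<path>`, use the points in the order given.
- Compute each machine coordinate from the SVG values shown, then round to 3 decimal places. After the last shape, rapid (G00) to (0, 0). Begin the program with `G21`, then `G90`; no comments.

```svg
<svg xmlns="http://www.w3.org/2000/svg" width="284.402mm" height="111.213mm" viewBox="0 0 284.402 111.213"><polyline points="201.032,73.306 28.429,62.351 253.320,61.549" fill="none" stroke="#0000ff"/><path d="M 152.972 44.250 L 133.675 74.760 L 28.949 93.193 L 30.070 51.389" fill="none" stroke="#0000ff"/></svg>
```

Since the viewBox matches the mm dimensions, user units are millimetres directly. The only transform is the Y-flip y_m = 111.213 − y_svg.

Shape 1 is a open polyline drawn with `<polyline>`. Its stroke #0000ff means engrave at S258, F3658. After flipping Y the toolpath is (201.032,37.907) → (28.429,48.862) → (253.320,49.664).

Shape 2 is a open polyline drawn with `<path>`. Its stroke #0000ff means engrave at S258, F3658. After flipping Y the toolpath is (152.972,66.963) → (133.675,36.453) → (28.949,18.020) → (30.070,59.824).

G21
G90
G00 X201.032 Y37.907
M3 S258
G01 X28.429 Y48.862 F3658
G01 X253.320 Y49.664 F3658
M5
G00 X152.972 Y66.963
M3 S258
G01 X133.675 Y36.453 F3658
G01 X28.949 Y18.020 F3658
G01 X30.070 Y59.824 F3658
M5
G00 X0.000 Y0.000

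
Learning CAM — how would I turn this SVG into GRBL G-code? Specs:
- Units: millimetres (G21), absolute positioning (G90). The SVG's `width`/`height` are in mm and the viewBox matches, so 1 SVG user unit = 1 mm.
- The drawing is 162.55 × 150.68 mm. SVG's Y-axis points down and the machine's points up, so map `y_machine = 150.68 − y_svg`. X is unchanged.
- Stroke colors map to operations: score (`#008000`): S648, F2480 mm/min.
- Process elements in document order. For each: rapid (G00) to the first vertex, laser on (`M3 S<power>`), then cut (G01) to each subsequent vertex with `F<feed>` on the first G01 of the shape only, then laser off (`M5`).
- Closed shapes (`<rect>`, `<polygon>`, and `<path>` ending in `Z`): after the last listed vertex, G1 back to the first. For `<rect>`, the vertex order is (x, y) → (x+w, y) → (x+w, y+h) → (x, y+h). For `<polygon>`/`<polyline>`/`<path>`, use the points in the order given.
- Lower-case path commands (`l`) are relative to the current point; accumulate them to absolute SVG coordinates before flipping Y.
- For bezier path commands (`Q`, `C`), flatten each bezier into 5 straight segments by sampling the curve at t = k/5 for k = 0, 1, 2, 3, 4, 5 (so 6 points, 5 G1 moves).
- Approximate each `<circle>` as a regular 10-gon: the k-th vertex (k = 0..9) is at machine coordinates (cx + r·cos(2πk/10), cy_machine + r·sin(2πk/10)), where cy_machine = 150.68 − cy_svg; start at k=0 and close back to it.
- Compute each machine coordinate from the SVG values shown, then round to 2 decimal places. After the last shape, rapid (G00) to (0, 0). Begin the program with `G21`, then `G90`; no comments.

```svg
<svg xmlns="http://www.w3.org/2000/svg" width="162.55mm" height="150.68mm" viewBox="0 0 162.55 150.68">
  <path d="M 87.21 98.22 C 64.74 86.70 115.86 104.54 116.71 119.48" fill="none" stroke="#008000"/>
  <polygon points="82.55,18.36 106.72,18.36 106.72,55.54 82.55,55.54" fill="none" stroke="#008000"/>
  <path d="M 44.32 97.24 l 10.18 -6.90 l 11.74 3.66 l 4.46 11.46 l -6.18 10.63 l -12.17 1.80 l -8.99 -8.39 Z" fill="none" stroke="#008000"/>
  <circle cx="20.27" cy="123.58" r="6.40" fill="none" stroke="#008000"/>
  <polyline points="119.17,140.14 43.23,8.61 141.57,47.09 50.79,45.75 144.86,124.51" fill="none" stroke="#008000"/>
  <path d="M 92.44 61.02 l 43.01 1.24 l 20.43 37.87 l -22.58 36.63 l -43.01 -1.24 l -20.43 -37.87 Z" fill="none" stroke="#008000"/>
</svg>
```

G21
G90
G00 X87.21 Y52.46
M3 S648
G01 X81.57 Y56.11 F2480
G01 X87.64 Y54.26
G01 X99.49 Y48.46
G01 X111.16 Y40.25
G01 X116.71 Y31.20
M5
G00 X82.55 Y132.32
M3 S648
G01 X106.72 Y132.32 F2480
G01 X106.72 Y95.14
G01 X82.55 Y95.14
G01 X82.55 Y132.32
M5
G00 X44.32 Y53.44
M3 S648
G01 X54.50 Y60.34 F2480
G01 X66.24 Y56.68
G01 X70.70 Y45.22
G01 X64.52 Y34.59
G01 X52.35 Y32.79
G01 X43.36 Y41.18
G01 X44.32 Y53.44
M5
G00 X26.67 Y27.10
M3 S648
G01 X25.45 Y30.86 F2480
G01 X22.25 Y33.19
G01 X18.29 Y33.19
G01 X15.09 Y30.86
G01 X13.87 Y27.10
G01 X15.09 Y23.34
G01 X18.29 Y21.01
G01 X22.25 Y21.01
G01 X25.45 Y23.34
G01 X26.67 Y27.10
M5
G00 X119.17 Y10.54
M3 S648
G01 X43.23 Y142.07 F2480
G01 X141.57 Y103.59
G01 X50.79 Y104.93
G01 X144.86 Y26.17
M5
G00 X92.44 Y89.66
M3 S648
G01 X135.45 Y88.42 F2480
G01 X155.88 Y50.55
G01 X133.30 Y13.92
G01 X90.29 Y15.16
G01 X69.86 Y53.03
G01 X92.44 Y89.66
M5
G00 X0.00 Y0.00

Since the viewBox matches the mm dimensions, user units are millimetres directly. The only transform is the Y-flip y_m = 150.68 − y_svg.

Shape 1 is a cubic bezier drawn with `<path>`. Its stroke #008000 means score at S648, F2480. After flipping Y the toolpath is (87.21,52.46) → (81.57,56.11) → (87.64,54.26) → (99.49,48.46) → (111.16,40.25) → (116.71,31.20).

Shape 2 is a rectangle drawn with `<polygon>`. Its stroke #008000 means score at S648, F2480. After flipping Y the toolpath is (82.55,132.32) → (106.72,132.32) → (106.72,95.14) → (82.55,95.14) → (82.55,132.32), returning to the start.

Shape 3 is a regular polygon drawn with `<path>`. Its stroke #008000 means score at S648, F2480. After flipping Y the toolpath is (44.32,53.44) → (54.50,60.34) → (66.24,56.68) → (70.70,45.22) → (64.52,34.59) → (52.35,32.79) → (43.36,41.18) → (44.32,53.44), returning to the start.

Shape 4 is a circle drawn with `<circle>`. Its stroke #008000 means score at S648, F2480. After flipping Y the toolpath is (26.67,27.10) → (25.45,30.86) → (22.25,33.19) → (18.29,33.19) → (15.09,30.86) → (13.87,27.10) → (15.09,23.34) → (18.29,21.01) → (22.25,21.01) → (25.45,23.34) → (26.67,27.10), returning to the start.

Shape 5 is a open polyline drawn with `<polyline>`. Its stroke #008000 means score at S648, F2480. After flipping Y the toolpath is (119.17,10.54) → (43.23,142.07) → (141.57,103.59) → (50.79,104.93) → (144.86,26.17).

Shape 6 is a regular polygon drawn with `<path>`. Its stroke #008000 means score at S648, F2480. After flipping Y the toolpath is (92.44,89.66) → (135.45,88.42) → (155.88,50.55) → (133.30,13.92) → (90.29,15.16) → (69.86,53.03) → (92.44,89.66), returning to the start.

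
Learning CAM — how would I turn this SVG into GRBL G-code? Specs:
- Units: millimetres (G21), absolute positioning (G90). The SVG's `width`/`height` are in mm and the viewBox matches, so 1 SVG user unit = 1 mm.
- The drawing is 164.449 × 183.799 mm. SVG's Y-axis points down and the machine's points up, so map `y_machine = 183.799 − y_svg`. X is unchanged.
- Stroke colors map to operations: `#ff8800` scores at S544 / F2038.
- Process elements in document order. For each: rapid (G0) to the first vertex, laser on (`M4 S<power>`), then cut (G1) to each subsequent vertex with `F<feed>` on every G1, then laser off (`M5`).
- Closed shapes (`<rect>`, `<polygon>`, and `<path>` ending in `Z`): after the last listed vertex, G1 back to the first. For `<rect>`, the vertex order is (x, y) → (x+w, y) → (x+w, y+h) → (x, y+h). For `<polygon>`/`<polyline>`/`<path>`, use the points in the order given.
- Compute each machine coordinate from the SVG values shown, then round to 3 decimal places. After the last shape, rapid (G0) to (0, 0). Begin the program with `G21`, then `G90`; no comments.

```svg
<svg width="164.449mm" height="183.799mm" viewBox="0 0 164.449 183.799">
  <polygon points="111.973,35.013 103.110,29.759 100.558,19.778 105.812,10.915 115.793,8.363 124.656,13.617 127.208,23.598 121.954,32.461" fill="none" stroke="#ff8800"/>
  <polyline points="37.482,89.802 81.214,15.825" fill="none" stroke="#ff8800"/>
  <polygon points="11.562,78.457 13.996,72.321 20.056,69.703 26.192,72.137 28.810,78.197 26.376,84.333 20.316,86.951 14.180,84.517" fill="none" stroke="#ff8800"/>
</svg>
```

1 u = 1 mm; y_m = 183.799 − y.

[1] `<polygon>` regular polygon, #ff8800→score S544 F2038: (111.973,148.786) → (103.110,154.040) → (100.558,164.021) → (105.812,172.884) → (115.793,175.436) → (124.656,170.182) → (127.208,160.201) → (121.954,151.338) → (111.973,148.786) (closed)

[2] `<polyline>` line segment, #ff8800→score S544 F2038: (37.482,93.997) → (81.214,167.974)

[3] `<polygon>` regular polygon, #ff8800→score S544 F2038: (11.562,105.342) → (13.996,111.478) → (20.056,114.096) → (26.192,111.662) → (28.810,105.602) → (26.376,99.466) → (20.316,96.848) → (14.180,99.282) → (11.562,105.342) (closed)

G21
G90
G0 X111.973 Y148.786
M4 S544
G1 X103.110 Y154.040 F2038
G1 X100.558 Y164.021 F2038
G1 X105.812 Y172.884 F2038
G1 X115.793 Y175.436 F2038
G1 X124.656 Y170.182 F2038
G1 X127.208 Y160.201 F2038
G1 X121.954 Y151.338 F2038
G1 X111.973 Y148.786 F2038
M5
G0 X37.482 Y93.997
M4 S544
G1 X81.214 Y167.974 F2038
M5
G0 X11.562 Y105.342
M4 S544
G1 X13.996 Y111.478 F2038
G1 X20.056 Y114.096 F2038
G1 X26.192 Y111.662 F2038
G1 X28.810 Y105.602 F2038
G1 X26.376 Y99.466 F2038
G1 X20.316 Y96.848 F2038
G1 X14.180 Y99.282 F2038
G1 X11.562 Y105.342 F2038
M5
G0 X0.000 Y0.000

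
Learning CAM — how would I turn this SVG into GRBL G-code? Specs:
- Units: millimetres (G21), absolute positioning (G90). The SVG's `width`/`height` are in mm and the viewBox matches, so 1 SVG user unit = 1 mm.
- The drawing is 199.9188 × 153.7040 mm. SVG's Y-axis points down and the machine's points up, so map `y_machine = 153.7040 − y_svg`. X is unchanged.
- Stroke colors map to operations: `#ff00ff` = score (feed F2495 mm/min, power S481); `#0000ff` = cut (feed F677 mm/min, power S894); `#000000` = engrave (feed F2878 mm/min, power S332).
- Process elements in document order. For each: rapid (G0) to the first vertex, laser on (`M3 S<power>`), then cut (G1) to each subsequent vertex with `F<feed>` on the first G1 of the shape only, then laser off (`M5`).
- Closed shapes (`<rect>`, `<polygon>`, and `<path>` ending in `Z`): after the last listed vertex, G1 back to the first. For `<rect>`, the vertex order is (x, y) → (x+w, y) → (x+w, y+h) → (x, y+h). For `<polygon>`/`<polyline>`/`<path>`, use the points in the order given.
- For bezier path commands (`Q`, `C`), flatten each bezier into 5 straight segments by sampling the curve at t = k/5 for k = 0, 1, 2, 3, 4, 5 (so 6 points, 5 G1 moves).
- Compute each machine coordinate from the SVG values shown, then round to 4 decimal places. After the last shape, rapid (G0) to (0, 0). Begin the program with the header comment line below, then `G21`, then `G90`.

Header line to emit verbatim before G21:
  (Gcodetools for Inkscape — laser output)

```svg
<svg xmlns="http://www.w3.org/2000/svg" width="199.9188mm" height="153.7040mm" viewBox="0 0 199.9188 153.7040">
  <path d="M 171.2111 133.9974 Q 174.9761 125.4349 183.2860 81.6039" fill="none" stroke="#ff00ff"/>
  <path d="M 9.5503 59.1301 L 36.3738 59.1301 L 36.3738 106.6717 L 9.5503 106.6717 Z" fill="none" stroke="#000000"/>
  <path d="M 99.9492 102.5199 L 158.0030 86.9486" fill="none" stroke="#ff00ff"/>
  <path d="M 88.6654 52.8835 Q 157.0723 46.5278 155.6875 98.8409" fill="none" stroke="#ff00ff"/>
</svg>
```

(Gcodetools for Inkscape — laser output)
G21
G90
G0 X171.2111 Y19.7066
M3 S481
G1 X172.8989 Y24.5423 F2495
G1 X174.9503 Y32.1996
G1 X177.3653 Y42.6783
G1 X180.1438 Y55.9784
G1 X183.2860 Y72.1001
M5
G0 X9.5503 Y94.5739
M3 S332
G1 X36.3738 Y94.5739 F2878
G1 X36.3738 Y47.0323
G1 X9.5503 Y47.0323
G1 X9.5503 Y94.5739
M5
G0 X99.9492 Y51.1841
M3 S481
G1 X158.0030 Y66.7554 F2495
M5
G0 X88.6654 Y100.8205
M3 S481
G1 X113.2365 Y101.0160 F2495
G1 X132.2242 Y96.5181
G1 X145.6287 Y87.3266
G1 X153.4498 Y73.4416
G1 X155.6875 Y54.8631
M5
G0 X0.0000 Y0.0000

1 u = 1 mm; y_m = 153.7040 − y.

[1] `<path>` quadratic bezier, #ff00ff→score S481 F2495: (171.2111,19.7066) → (172.8989,24.5423) → (174.9503,32.1996) → (177.3653,42.6783) → (180.1438,55.9784) → (183.2860,72.1001)

[2] `<path>` rectangle, #000000→engrave S332 F2878: (9.5503,94.5739) → (36.3738,94.5739) → (36.3738,47.0323) → (9.5503,47.0323) → (9.5503,94.5739) (closed)

[3] `<path>` line segment, #ff00ff→score S481 F2495: (99.9492,51.1841) → (158.0030,66.7554)

[4] `<path>` quadratic bezier, #ff00ff→score S481 F2495: (88.6654,100.8205) → (113.2365,101.0160) → (132.2242,96.5181) → (145.6287,87.3266) → (153.4498,73.4416) → (155.6875,54.8631)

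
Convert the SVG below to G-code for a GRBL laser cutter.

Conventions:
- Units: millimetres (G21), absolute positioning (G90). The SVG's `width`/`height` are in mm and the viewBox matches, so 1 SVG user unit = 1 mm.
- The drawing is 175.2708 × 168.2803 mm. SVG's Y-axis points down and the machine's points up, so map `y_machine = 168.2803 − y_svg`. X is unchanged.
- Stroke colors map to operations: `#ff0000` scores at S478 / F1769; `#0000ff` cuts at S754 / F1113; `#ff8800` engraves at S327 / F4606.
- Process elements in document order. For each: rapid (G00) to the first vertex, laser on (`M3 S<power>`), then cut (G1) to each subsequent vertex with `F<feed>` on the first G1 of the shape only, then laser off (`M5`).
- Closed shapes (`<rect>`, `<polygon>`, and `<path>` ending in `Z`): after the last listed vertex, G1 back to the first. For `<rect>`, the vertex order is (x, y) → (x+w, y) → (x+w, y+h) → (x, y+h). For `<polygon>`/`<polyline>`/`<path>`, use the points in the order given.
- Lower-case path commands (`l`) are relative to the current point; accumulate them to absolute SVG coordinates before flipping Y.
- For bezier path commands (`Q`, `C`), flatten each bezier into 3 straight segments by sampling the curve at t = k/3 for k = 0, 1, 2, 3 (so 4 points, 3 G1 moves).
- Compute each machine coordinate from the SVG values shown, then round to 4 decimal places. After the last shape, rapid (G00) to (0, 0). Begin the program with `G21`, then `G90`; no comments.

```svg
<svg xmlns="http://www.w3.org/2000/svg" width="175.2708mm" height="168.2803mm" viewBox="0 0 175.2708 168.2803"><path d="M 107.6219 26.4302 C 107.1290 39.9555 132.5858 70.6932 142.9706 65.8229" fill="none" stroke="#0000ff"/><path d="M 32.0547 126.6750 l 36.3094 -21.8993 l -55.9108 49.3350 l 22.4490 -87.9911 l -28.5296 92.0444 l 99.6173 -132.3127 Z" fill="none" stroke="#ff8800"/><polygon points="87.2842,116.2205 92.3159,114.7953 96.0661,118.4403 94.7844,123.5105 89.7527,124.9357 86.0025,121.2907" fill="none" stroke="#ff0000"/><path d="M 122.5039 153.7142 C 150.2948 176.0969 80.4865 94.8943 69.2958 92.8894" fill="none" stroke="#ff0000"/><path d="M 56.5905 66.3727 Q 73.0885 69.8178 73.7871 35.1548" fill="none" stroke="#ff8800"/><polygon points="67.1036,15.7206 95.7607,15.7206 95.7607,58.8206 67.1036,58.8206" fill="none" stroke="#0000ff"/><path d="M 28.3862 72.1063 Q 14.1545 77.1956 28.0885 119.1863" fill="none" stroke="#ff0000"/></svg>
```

1 u = 1 mm; y_m = 168.2803 − y.

[1] `<path>` cubic bezier, #0000ff→cut S754 F1113: (107.6219,141.8501) → (114.2596,124.5436) → (129.0811,107.5001) → (142.9706,102.4574)

[2] `<path>` closed polygon, #ff8800→engrave S327 F4606: (32.0547,41.6053) → (68.3641,63.5046) → (12.4533,14.1696) → (34.9023,102.1607) → (6.3727,10.1163) → (105.9900,142.4290) → (32.0547,41.6053) (closed)

[3] `<polygon>` regular polygon, #ff0000→score S478 F1769: (87.2842,52.0598) → (92.3159,53.4850) → (96.0661,49.8400) → (94.7844,44.7698) → (89.7527,43.3446) → (86.0025,46.9896) → (87.2842,52.0598) (closed)

[4] `<path>` cubic bezier, #ff0000→score S478 F1769: (122.5039,14.5661) → (123.5475,19.9421) → (94.2399,53.7565) → (69.2958,75.3909)

[5] `<path>` quadratic bezier, #ff8800→engrave S327 F4606: (56.5905,101.9076) → (65.8337,103.8451) → (71.5659,114.2511) → (73.7871,133.1255)

[6] `<polygon>` rectangle, #0000ff→cut S754 F1113: (67.1036,152.5597) → (95.7607,152.5597) → (95.7607,109.4597) → (67.1036,109.4597) → (67.1036,152.5597) (closed)

[7] `<path>` quadratic bezier, #ff0000→score S478 F1769: (28.3862,96.1740) → (22.0279,88.6810) → (21.9287,72.9876) → (28.0885,49.0940)

G21
G90
G00 X107.6219 Y141.8501
M3 S754
G1 X114.2596 Y124.5436 F1113
G1 X129.0811 Y107.5001
G1 X142.9706 Y102.4574
M5
G00 X32.0547 Y41.6053
M3 S327
G1 X68.3641 Y63.5046 F4606
G1 X12.4533 Y14.1696
G1 X34.9023 Y102.1607
G1 X6.3727 Y10.1163
G1 X105.9900 Y142.4290
G1 X32.0547 Y41.6053
M5
G00 X87.2842 Y52.0598
M3 S478
G1 X92.3159 Y53.4850 F1769
G1 X96.0661 Y49.8400
G1 X94.7844 Y44.7698
G1 X89.7527 Y43.3446
G1 X86.0025 Y46.9896
G1 X87.2842 Y52.0598
M5
G00 X122.5039 Y14.5661
M3 S478
G1 X123.5475 Y19.9421 F1769
G1 X94.2399 Y53.7565
G1 X69.2958 Y75.3909
M5
G00 X56.5905 Y101.9076
M3 S327
G1 X65.8337 Y103.8451 F4606
G1 X71.5659 Y114.2511
G1 X73.7871 Y133.1255
M5
G00 X67.1036 Y152.5597
M3 S754
G1 X95.7607 Y152.5597 F1113
G1 X95.7607 Y109.4597
G1 X67.1036 Y109.4597
G1 X67.1036 Y152.5597
M5
G00 X28.3862 Y96.1740
M3 S478
G1 X22.0279 Y88.6810 F1769
G1 X21.9287 Y72.9876
G1 X28.0885 Y49.0940
M5
G00 X0.0000 Y0.0000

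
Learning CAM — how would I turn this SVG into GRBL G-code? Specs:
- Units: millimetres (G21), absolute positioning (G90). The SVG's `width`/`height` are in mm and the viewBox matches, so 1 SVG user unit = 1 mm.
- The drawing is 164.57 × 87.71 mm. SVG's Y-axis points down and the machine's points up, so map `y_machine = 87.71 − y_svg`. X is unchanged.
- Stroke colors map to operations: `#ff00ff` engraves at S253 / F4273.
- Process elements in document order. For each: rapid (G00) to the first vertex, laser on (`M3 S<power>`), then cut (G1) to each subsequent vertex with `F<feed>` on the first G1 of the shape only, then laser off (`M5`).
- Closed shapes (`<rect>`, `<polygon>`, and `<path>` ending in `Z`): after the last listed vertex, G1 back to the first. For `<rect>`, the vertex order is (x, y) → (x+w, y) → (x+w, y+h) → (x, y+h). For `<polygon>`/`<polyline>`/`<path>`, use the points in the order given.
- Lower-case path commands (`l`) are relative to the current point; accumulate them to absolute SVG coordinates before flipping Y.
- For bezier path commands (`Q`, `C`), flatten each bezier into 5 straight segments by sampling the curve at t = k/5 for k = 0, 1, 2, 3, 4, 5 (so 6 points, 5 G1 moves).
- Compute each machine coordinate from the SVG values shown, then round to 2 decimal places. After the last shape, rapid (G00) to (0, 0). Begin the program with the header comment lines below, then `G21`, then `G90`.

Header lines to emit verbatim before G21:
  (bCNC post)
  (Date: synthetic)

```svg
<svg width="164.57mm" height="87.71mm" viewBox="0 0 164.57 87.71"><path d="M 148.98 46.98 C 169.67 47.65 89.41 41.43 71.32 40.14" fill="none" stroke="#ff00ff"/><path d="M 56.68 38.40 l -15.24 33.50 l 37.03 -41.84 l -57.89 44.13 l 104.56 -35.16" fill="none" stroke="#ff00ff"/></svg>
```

(bCNC post)
(Date: synthetic)
G21
G90
G00 X148.98 Y40.73
M3 S253
G1 X150.58 Y41.06 F4273
G1 X135.79 Y42.48
G1 X112.43 Y44.41
G1 X88.33 Y46.30
G1 X71.32 Y47.57
M5
G00 X56.68 Y49.31
M3 S253
G1 X41.44 Y15.81 F4273
G1 X78.47 Y57.65
G1 X20.58 Y13.52
G1 X125.14 Y48.68
M5
G00 X0.00 Y0.00

viewBox `0 0 164.57 87.71` with mm width/height → 1 unit = 1 mm. Flip: y_m = 87.71 − y_svg.

**Shape 1** — `<path>` cubic bezier, stroke `#ff00ff` → engrave (S253, F4273). Control points (SVG): P0=(148.98,46.98), P1=(169.67,47.65), P2=(89.41,41.43), P3=(71.32,40.14); sampled at t=k/5. Machine vertices: (148.98,40.73) → (150.58,41.06) → (135.79,42.48) → (112.43,44.41) → (88.33,46.30) → (71.32,47.57). Open path.

**Shape 2** — `<path>` open polyline, stroke `#ff00ff` → engrave (S253, F4273). Machine vertices: (56.68,49.31) → (41.44,15.81) → (78.47,57.65) → (20.58,13.52) → (125.14,48.68). Open path.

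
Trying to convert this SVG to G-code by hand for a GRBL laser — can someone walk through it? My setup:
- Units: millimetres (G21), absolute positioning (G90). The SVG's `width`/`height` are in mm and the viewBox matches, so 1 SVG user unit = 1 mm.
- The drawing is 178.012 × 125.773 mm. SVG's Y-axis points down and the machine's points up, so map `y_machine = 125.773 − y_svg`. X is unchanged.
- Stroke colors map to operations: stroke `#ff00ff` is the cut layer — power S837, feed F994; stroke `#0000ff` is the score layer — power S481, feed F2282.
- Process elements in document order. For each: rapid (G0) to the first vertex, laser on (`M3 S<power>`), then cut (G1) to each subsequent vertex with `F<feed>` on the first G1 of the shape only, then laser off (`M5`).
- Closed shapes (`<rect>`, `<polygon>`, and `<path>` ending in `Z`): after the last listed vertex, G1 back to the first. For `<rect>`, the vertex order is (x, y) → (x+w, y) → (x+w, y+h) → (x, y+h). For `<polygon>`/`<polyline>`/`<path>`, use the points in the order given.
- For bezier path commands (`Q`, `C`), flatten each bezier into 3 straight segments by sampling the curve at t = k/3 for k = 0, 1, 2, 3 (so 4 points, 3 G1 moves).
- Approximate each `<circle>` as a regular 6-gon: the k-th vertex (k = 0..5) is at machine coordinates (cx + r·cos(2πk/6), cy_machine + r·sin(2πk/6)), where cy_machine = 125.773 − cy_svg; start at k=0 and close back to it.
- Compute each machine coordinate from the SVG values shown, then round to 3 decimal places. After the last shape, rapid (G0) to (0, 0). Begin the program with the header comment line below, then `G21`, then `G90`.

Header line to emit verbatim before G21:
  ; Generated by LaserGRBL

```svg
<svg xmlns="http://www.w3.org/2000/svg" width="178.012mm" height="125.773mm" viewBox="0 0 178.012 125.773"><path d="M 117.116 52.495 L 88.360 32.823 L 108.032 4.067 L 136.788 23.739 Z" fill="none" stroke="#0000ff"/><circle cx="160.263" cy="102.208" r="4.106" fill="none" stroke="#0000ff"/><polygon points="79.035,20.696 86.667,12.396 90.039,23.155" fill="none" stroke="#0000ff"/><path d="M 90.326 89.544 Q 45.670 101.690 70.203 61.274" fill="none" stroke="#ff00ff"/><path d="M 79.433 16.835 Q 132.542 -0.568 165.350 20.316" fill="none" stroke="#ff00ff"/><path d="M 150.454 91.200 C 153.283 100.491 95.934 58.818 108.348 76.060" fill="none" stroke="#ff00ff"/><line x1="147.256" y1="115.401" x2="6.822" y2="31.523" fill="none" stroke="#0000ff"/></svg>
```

; Generated by LaserGRBL
G21
G90
G0 X117.116 Y73.278
M3 S481
G1 X88.360 Y92.950 F2282
G1 X108.032 Y121.706
G1 X136.788 Y102.034
G1 X117.116 Y73.278
M5
G0 X164.369 Y23.565
M3 S481
G1 X162.316 Y27.121 F2282
G1 X158.210 Y27.121
G1 X156.157 Y23.565
G1 X158.210 Y20.009
G1 X162.316 Y20.009
G1 X164.369 Y23.565
M5
G0 X79.035 Y105.077
M3 S481
G1 X86.667 Y113.377 F2282
G1 X90.039 Y102.618
G1 X79.035 Y105.077
M5
G0 X90.326 Y36.229
M3 S837
G1 X68.243 Y33.972 F994
G1 X61.535 Y43.395
G1 X70.203 Y64.499
M5
G0 X79.433 Y108.938
M3 S837
G1 X112.583 Y116.286 F994
G1 X141.222 Y115.126
G1 X165.350 Y105.457
M5
G0 X150.454 Y34.573
M3 S837
G1 X138.036 Y38.200 F994
G1 X114.376 Y51.386
G1 X108.348 Y49.713
M5
G0 X147.256 Y10.372
M3 S481
G1 X6.822 Y94.250 F2282
M5
G0 X0.000 Y0.000

Since the viewBox matches the mm dimensions, user units are millimetres directly. The only transform is the Y-flip y_m = 125.773 − y_svg.

Shape 1 is a regular polygon drawn with `<path>`. Its stroke #0000ff means score at S481, F2282. After flipping Y the toolpath is (117.116,73.278) → (88.360,92.950) → (108.032,121.706) → (136.788,102.034) → (117.116,73.278), returning to the start.

Shape 2 is a circle drawn with `<circle>`. Its stroke #0000ff means score at S481, F2282. After flipping Y the toolpath is (164.369,23.565) → (162.316,27.121) → (158.210,27.121) → (156.157,23.565) → (158.210,20.009) → (162.316,20.009) → (164.369,23.565), returning to the start.

Shape 3 is a regular polygon drawn with `<polygon>`. Its stroke #0000ff means score at S481, F2282. After flipping Y the toolpath is (79.035,105.077) → (86.667,113.377) → (90.039,102.618) → (79.035,105.077), returning to the start.

Shape 4 is a quadratic bezier drawn with `<path>`. Its stroke #ff00ff means cut at S837, F994. After flipping Y the toolpath is (90.326,36.229) → (68.243,33.972) → (61.535,43.395) → (70.203,64.499).

Shape 5 is a quadratic bezier drawn with `<path>`. Its stroke #ff00ff means cut at S837, F994. After flipping Y the toolpath is (79.433,108.938) → (112.583,116.286) → (141.222,115.126) → (165.350,105.457).

Shape 6 is a cubic bezier drawn with `<path>`. Its stroke #ff00ff means cut at S837, F994. After flipping Y the toolpath is (150.454,34.573) → (138.036,38.200) → (114.376,51.386) → (108.348,49.713).

Shape 7 is a line segment drawn with `<line>`. Its stroke #0000ff means score at S481, F2282. After flipping Y the toolpath is (147.256,10.372) → (6.822,94.250).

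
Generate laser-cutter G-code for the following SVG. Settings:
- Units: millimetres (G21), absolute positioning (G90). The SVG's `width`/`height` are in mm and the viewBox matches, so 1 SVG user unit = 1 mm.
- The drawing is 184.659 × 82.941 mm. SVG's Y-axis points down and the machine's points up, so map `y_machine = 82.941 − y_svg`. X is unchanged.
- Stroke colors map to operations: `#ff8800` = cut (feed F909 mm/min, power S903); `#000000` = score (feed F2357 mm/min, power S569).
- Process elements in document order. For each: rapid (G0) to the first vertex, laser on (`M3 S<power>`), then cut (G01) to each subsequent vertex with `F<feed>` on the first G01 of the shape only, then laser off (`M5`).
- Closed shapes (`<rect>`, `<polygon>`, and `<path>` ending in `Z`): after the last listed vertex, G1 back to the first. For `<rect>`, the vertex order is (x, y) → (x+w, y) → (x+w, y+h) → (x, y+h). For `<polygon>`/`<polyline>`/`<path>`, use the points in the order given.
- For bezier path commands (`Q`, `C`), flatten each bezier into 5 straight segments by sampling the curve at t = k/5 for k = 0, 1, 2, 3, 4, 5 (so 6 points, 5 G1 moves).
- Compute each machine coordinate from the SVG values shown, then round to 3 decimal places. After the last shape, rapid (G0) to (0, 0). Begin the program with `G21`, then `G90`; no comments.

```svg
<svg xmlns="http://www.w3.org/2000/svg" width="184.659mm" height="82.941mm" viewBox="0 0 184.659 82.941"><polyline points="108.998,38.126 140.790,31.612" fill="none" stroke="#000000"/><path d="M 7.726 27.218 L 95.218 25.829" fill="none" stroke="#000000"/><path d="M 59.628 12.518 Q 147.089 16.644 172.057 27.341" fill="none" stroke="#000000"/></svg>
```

G21
G90
G0 X108.998 Y44.815
M3 S569
G01 X140.790 Y51.329 F2357
M5
G0 X7.726 Y55.723
M3 S569
G01 X95.218 Y57.112 F2357
M5
G0 X59.628 Y70.423
M3 S569
G01 X92.113 Y68.510 F2357
G01 X119.598 Y66.071
G01 X142.084 Y63.106
G01 X159.570 Y59.616
G01 X172.057 Y55.600
M5
G0 X0.000 Y0.000

Since the viewBox matches the mm dimensions, user units are millimetres directly. The only transform is the Y-flip y_m = 82.941 − y_svg.

Shape 1 is a line segment drawn with `<polyline>`. Its stroke #000000 means score at S569, F2357. After flipping Y the toolpath is (108.998,44.815) → (140.790,51.329).

Shape 2 is a line segment drawn with `<path>`. Its stroke #000000 means score at S569, F2357. After flipping Y the toolpath is (7.726,55.723) → (95.218,57.112).

Shape 3 is a quadratic bezier drawn with `<path>`. Its stroke #000000 means score at S569, F2357. After flipping Y the toolpath is (59.628,70.423) → (92.113,68.510) → (119.598,66.071) → (142.084,63.106) → (159.570,59.616) → (172.057,55.600).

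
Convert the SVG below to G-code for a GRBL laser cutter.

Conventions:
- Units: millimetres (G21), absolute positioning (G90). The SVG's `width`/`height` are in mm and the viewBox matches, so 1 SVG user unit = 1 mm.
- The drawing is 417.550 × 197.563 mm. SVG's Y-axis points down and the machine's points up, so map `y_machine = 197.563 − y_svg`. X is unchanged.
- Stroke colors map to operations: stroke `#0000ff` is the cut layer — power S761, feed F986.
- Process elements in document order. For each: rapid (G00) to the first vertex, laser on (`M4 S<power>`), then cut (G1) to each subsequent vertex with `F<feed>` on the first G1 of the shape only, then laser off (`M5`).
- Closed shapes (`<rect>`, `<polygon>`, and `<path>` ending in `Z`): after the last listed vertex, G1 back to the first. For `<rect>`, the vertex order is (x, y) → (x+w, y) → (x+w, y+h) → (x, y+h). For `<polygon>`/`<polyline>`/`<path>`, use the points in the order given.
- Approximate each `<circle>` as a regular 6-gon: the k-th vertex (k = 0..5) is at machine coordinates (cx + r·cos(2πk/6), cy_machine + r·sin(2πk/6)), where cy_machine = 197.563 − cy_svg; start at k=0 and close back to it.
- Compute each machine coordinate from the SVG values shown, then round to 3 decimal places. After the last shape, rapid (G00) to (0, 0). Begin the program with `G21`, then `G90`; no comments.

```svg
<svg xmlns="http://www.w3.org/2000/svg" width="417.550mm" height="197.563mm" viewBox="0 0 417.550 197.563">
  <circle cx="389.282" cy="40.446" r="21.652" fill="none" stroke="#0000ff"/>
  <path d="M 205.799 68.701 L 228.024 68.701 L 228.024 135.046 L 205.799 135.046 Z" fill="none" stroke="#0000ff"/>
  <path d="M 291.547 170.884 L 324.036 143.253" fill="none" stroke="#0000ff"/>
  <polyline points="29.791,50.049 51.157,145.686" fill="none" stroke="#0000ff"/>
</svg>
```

G21
G90
G00 X410.934 Y157.117
M4 S761
G1 X400.108 Y175.868 F986
G1 X378.456 Y175.868
G1 X367.630 Y157.117
G1 X378.456 Y138.366
G1 X400.108 Y138.366
G1 X410.934 Y157.117
M5
G00 X205.799 Y128.862
M4 S761
G1 X228.024 Y128.862 F986
G1 X228.024 Y62.517
G1 X205.799 Y62.517
G1 X205.799 Y128.862
M5
G00 X291.547 Y26.679
M4 S761
G1 X324.036 Y54.310 F986
M5
G00 X29.791 Y147.514
M4 S761
G1 X51.157 Y51.877 F986
M5
G00 X0.000 Y0.000

Since the viewBox matches the mm dimensions, user units are millimetres directly. The only transform is the Y-flip y_m = 197.563 − y_svg.

Shape 1 is a circle drawn with `<circle>`. Its stroke #0000ff means cut at S761, F986. After flipping Y the toolpath is (410.934,157.117) → (400.108,175.868) → (378.456,175.868) → (367.630,157.117) → (378.456,138.366) → (400.108,138.366) → (410.934,157.117), returning to the start.

Shape 2 is a rectangle drawn with `<path>`. Its stroke #0000ff means cut at S761, F986. After flipping Y the toolpath is (205.799,128.862) → (228.024,128.862) → (228.024,62.517) → (205.799,62.517) → (205.799,128.862), returning to the start.

Shape 3 is a line segment drawn with `<path>`. Its stroke #0000ff means cut at S761, F986. After flipping Y the toolpath is (291.547,26.679) → (324.036,54.310).

Shape 4 is a line segment drawn with `<polyline>`. Its stroke #0000ff means cut at S761, F986. After flipping Y the toolpath is (29.791,147.514) → (51.157,51.877).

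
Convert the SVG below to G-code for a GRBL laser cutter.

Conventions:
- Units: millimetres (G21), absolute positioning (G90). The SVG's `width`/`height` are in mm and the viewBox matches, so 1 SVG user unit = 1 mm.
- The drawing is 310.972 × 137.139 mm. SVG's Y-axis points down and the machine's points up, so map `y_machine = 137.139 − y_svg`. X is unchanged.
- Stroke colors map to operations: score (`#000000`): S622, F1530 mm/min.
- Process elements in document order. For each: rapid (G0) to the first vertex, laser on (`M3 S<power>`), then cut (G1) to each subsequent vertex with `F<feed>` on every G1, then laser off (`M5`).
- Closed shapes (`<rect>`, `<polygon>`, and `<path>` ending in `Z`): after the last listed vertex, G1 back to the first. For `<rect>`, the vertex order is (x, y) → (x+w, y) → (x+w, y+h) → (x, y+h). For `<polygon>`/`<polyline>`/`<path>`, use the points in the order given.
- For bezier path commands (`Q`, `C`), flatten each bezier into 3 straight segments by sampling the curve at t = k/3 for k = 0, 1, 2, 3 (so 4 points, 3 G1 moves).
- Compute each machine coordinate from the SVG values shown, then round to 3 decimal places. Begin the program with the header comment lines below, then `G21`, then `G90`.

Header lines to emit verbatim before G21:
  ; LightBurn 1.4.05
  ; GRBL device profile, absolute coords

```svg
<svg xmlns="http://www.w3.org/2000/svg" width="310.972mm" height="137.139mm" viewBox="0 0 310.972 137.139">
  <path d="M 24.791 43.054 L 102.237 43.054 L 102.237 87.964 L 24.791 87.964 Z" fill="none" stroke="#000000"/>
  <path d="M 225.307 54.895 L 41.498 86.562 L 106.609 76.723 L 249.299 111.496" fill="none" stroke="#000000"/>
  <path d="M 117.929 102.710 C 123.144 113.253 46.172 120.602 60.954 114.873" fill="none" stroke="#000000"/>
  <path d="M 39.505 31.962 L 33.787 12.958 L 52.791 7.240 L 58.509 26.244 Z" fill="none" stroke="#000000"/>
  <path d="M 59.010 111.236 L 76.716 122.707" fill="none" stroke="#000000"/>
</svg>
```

; LightBurn 1.4.05
; GRBL device profile, absolute coords
G21
G90
G0 X24.791 Y94.085
M3 S622
G1 X102.237 Y94.085 F1530
G1 X102.237 Y49.175 F1530
G1 X24.791 Y49.175 F1530
G1 X24.791 Y94.085 F1530
M5
G0 X225.307 Y82.244
M3 S622
G1 X41.498 Y50.577 F1530
G1 X106.609 Y60.416 F1530
G1 X249.299 Y25.643 F1530
M5
G0 X117.929 Y34.429
M3 S622
G1 X102.191 Y25.317 F1530
G1 X70.314 Y20.530 F1530
G1 X60.954 Y22.266 F1530
M5
G0 X39.505 Y105.177
M3 S622
G1 X33.787 Y124.181 F1530
G1 X52.791 Y129.899 F1530
G1 X58.509 Y110.895 F1530
G1 X39.505 Y105.177 F1530
M5
G0 X59.010 Y25.903
M3 S622
G1 X76.716 Y14.432 F1530
M5

viewBox `0 0 310.972 137.139` with mm width/height → 1 unit = 1 mm. Flip: y_m = 137.139 − y_svg.

**Shape 1** — `<path>` rectangle, stroke `#000000` → score (S622, F1530). Machine vertices: (24.791,94.085) → (102.237,94.085) → (102.237,49.175) → (24.791,49.175) → (24.791,94.085). Closed: final G1 returns to the first vertex.

**Shape 2** — `<path>` open polyline, stroke `#000000` → score (S622, F1530). Machine vertices: (225.307,82.244) → (41.498,50.577) → (106.609,60.416) → (249.299,25.643). Open path.

**Shape 3** — `<path>` cubic bezier, stroke `#000000` → score (S622, F1530). Control points (SVG): P0=(117.929,102.710), P1=(123.144,113.253), P2=(46.172,120.602), P3=(60.954,114.873); sampled at t=k/3. Machine vertices: (117.929,34.429) → (102.191,25.317) → (70.314,20.530) → (60.954,22.266). Open path.

**Shape 4** — `<path>` regular polygon, stroke `#000000` → score (S622, F1530). Machine vertices: (39.505,105.177) → (33.787,124.181) → (52.791,129.899) → (58.509,110.895) → (39.505,105.177). Closed: final G1 returns to the first vertex.

**Shape 5** — `<path>` line segment, stroke `#000000` → score (S622, F1530). Machine vertices: (59.010,25.903) → (76.716,14.432). Open path.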